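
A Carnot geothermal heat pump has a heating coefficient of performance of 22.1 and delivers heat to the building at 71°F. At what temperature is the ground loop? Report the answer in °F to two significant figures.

47 °F

COP_HP = T_H/(T_H − T_C) gives T_H − T_C = T_H/COP.
With T_H = 294.82 K, T_C = 294.82 × (1 − 1/22.1) = 281.48 K.
Converting, 281.48 K = 46.99°F.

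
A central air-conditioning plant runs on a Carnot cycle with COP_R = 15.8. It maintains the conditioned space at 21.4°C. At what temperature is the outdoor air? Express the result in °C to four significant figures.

40.04 °C

COP_R = T_C/(T_H − T_C) gives T_H − T_C = T_C/COP.
With T_C = 294.55 K, T_H = 294.55 × (1 + 1/15.8) = 313.19 K.
Converting, 313.19 K = 40.04°C.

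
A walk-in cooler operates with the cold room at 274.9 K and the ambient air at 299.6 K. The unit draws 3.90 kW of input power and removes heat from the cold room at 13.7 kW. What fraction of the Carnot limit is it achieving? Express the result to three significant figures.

COP_actual = Q̇_C/Ẇ = 13.70/3.900 = 3.513.
The reservoir spacing is ΔT = 299.6 − 274.9 = 24.70 K.
COP_Carnot = T_C/ΔT = 274.90/24.70 = 11.13.
η_II = COP_actual/COP_Carnot = 3.513/11.13 = 0.3156.

0.316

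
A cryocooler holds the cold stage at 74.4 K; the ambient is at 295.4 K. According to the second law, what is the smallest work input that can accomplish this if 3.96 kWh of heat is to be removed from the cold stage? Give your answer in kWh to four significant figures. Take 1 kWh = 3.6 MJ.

The reservoir spacing is ΔT = 295.4 − 74.4 = 221.0 K.
The reversible limit is COP_R = T_C/ΔT = 0.3367, so W_min = Q_C/COP = Q_C·ΔT/T_C.
W_min = 3.960 × 221.0/74.40 = 11.76 kWh.

11.76 kWh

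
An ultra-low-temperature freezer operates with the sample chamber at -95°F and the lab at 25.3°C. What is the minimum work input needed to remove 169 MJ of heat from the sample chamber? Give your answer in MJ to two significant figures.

80 MJ

In absolute terms T_C = 202.59 K and T_H = 298.45 K, so ΔT = 95.86 K.
The reversible limit is COP_R = T_C/ΔT = 2.114, so W_min = Q_C/COP = Q_C·ΔT/T_C.
W_min = 169.0 × 95.86/202.59 = 79.96 MJ.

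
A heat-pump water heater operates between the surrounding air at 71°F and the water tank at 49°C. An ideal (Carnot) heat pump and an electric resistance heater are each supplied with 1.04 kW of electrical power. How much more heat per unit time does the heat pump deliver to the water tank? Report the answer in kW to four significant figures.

11.22 kW

In absolute terms T_C = 294.82 K and T_H = 322.15 K, so ΔT = 27.33 K.
COP_Carnot = T_H/ΔT = 322.15/27.33 = 11.79.
The heat pump delivers Q̇_H = COP × Ẇ = 12.26 kW; the resistance heater delivers Ẇ = 1.040 kW.
Extra = (COP − 1)·Ẇ = 11.22 kW.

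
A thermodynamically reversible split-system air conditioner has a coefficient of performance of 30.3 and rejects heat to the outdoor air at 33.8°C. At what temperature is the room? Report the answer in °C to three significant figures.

For a Carnot refrigerator COP_R = T_C/(T_H − T_C), so T_C = COP·T_H/(1 + COP).
With T_H = 306.95 K, T_C = 30.3 × 306.95/31.30 = 297.14 K.
Converting, 297.14 K = 23.99°C.

24.0 °C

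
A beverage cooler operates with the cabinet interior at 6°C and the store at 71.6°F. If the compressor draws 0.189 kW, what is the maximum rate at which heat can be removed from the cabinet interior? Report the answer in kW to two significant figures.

3.3 kW

In absolute terms T_C = 279.15 K and T_H = 295.15 K, so ΔT = 16.00 K.
COP_Carnot = T_C/ΔT = 279.15/16.00 = 17.45.
Q̇_max = COP_Carnot × Ẇ = 17.45 × 0.1890 kW = 3.297 kW.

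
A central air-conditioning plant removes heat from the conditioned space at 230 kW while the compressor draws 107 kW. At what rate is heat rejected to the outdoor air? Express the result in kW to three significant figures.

For a cyclic device the first law requires Q̇_H = Q̇_C + Ẇ.
Q̇_H = Q̇_C + Ẇ = 337.0 kW.

337 kW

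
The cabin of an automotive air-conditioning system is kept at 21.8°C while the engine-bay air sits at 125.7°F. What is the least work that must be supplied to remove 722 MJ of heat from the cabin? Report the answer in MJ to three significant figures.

In absolute terms T_C = 294.95 K and T_H = 325.21 K, so ΔT = 30.26 K.
The reversible limit is COP_R = T_C/ΔT = 9.749, so W_min = Q_C/COP = Q_C·ΔT/T_C.
W_min = 722.0 × 30.26/294.95 = 74.06 MJ.

74.1 MJ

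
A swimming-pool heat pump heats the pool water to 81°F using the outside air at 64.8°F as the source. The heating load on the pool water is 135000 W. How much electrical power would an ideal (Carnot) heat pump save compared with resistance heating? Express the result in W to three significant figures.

131000 W

In absolute terms T_C = 291.37 K and T_H = 300.37 K, so ΔT = 9.000 K.
COP_Carnot = T_H/ΔT = 300.37/9.000 = 33.37.
Resistance heating needs Ẇ_res = Q̇_H = 135000 W; the reversible heat pump needs only Ẇ_hp = Q̇_H/COP = 4045 W.
Saving = 135000 − 4045 = 131000 W.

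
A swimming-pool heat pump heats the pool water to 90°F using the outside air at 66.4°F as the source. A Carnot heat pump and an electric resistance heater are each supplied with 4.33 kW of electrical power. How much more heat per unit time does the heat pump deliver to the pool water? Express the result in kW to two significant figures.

97 kW

In absolute terms T_C = 292.26 K and T_H = 305.37 K, so ΔT = 13.11 K.
COP_Carnot = T_H/ΔT = 305.37/13.11 = 23.29.
The heat pump delivers Q̇_H = COP × Ẇ = 100.9 kW; the resistance heater delivers Ẇ = 4.330 kW.
Extra = (COP − 1)·Ẇ = 96.52 kW.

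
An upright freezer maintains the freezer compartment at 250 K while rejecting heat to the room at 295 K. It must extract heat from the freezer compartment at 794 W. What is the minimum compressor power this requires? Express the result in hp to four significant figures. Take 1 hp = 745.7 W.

The reservoir spacing is ΔT = 295 − 250 = 45.00 K.
COP_Carnot = T_C/ΔT = 250.00/45.00 = 5.556.
Ẇ_min = Q̇/COP_Carnot = 794.0/5.556 = 142.9 W = 0.1917 hp.

0.1917 hp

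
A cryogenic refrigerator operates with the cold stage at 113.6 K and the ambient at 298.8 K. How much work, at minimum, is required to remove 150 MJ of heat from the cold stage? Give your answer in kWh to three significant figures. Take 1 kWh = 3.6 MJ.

The reservoir spacing is ΔT = 298.8 − 113.6 = 185.2 K.
The reversible limit is COP_R = T_C/ΔT = 0.6134, so W_min = Q_C/COP = Q_C·ΔT/T_C.
W_min = 150.0 × 185.2/113.60 = 244.5 MJ = 67.93 kWh.

67.9 kWh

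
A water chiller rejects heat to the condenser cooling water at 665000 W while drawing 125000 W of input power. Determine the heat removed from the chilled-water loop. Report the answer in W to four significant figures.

540000 W

For a cyclic device the first law requires Q̇_H = Q̇_C + Ẇ.
Q̇_C = Q̇_H − Ẇ = 540000 W.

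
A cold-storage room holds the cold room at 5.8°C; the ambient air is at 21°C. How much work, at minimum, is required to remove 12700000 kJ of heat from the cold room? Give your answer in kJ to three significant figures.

In absolute terms T_C = 278.95 K and T_H = 294.15 K, so ΔT = 15.20 K.
The reversible limit is COP_R = T_C/ΔT = 18.35, so W_min = Q_C/COP = Q_C·ΔT/T_C.
W_min = 12700000 × 15.20/278.95 = 692000 kJ.

692000 kJ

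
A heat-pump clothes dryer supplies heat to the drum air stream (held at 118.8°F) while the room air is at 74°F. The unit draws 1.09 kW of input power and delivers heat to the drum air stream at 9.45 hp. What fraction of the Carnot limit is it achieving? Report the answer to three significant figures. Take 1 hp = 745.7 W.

0.501

Converting, Q̇_H = 9.450 hp = 7.047 kW, so COP_actual = Q̇_H/Ẇ = 7.047/1.090 = 6.465.
In absolute terms T_C = 296.48 K and T_H = 321.37 K, so ΔT = 24.89 K.
COP_Carnot = T_H/ΔT = 321.37/24.89 = 12.91.
η_II = COP_actual/COP_Carnot = 6.465/12.91 = 0.5007.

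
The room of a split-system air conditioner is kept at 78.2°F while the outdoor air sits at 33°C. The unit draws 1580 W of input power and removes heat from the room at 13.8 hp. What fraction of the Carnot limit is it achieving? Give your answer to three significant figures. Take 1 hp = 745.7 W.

0.160

Converting, Q̇_C = 13.80 hp = 10290 W, so COP_actual = Q̇_C/Ẇ = 10290/1580 = 6.513.
In absolute terms T_C = 298.82 K and T_H = 306.15 K, so ΔT = 7.333 K.
COP_Carnot = T_C/ΔT = 298.82/7.333 = 40.75.
η_II = COP_actual/COP_Carnot = 6.513/40.75 = 0.1598.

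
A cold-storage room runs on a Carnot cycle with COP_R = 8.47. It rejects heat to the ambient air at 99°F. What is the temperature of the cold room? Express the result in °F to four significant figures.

40.01 °F

For a Carnot refrigerator COP_R = T_C/(T_H − T_C), so T_C = COP·T_H/(1 + COP).
With T_H = 310.37 K, T_C = 8.47 × 310.37/9.470 = 277.60 K.
Converting, 277.60 K = 40.01°F.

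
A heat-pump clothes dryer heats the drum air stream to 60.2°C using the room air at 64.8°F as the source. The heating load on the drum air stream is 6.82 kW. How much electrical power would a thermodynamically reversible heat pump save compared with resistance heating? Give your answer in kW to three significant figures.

In absolute terms T_C = 291.37 K and T_H = 333.35 K, so ΔT = 41.98 K.
COP_Carnot = T_H/ΔT = 333.35/41.98 = 7.941.
Resistance heating needs Ẇ_res = Q̇_H = 6.820 kW; the reversible heat pump needs only Ẇ_hp = Q̇_H/COP = 0.8588 kW.
Saving = 6.820 − 0.8588 = 5.961 kW.

5.96 kW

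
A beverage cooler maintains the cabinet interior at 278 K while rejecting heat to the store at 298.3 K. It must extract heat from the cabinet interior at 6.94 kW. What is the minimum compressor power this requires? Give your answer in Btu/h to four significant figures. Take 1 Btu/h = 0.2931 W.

1729 Btu/h

The reservoir spacing is ΔT = 298.3 − 278 = 20.30 K.
COP_Carnot = T_C/ΔT = 278.00/20.30 = 13.69.
Ẇ_min = Q̇/COP_Carnot = 6.940/13.69 = 0.5068 kW = 1729 Btu/h.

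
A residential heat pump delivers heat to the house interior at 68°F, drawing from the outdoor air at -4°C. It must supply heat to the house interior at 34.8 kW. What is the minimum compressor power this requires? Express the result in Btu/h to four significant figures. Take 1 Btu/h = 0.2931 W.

9720 Btu/h

In absolute terms T_C = 269.15 K and T_H = 293.15 K, so ΔT = 24.00 K.
COP_Carnot = T_H/ΔT = 293.15/24.00 = 12.21.
Ẇ_min = Q̇/COP_Carnot = 34.80/12.21 = 2.849 kW = 9720 Btu/h.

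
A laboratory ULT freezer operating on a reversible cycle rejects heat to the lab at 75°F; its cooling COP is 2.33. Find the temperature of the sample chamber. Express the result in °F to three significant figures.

For a Carnot refrigerator COP_R = T_C/(T_H − T_C), so T_C = COP·T_H/(1 + COP).
With T_H = 297.04 K, T_C = 2.33 × 297.04/3.330 = 207.84 K.
Converting, 207.84 K = -85.56°F.

-85.6 °F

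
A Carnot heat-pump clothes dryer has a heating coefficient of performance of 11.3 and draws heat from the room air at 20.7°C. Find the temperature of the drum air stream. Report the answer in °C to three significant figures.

COP_HP = T_H/(T_H − T_C) rearranges to T_H = COP·T_C/(COP − 1).
With T_C = 293.85 K, T_H = 11.3 × 293.85/10.30 = 322.38 K.
Converting, 322.38 K = 49.23°C.

49.2 °C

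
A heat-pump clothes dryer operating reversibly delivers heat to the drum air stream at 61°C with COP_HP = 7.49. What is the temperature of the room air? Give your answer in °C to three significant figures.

16.4 °C

COP_HP = T_H/(T_H − T_C) gives T_H − T_C = T_H/COP.
With T_H = 334.15 K, T_C = 334.15 × (1 − 1/7.49) = 289.54 K.
Converting, 289.54 K = 16.39°C.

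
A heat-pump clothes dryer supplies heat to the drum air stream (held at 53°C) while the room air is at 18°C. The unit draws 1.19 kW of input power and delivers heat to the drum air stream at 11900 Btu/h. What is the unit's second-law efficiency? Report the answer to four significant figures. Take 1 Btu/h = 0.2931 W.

Converting, Q̇_H = 11900 Btu/h = 3.488 kW, so COP_actual = Q̇_H/Ẇ = 3.488/1.190 = 2.931.
In absolute terms T_C = 291.15 K and T_H = 326.15 K, so ΔT = 35.00 K.
COP_Carnot = T_H/ΔT = 326.15/35.00 = 9.319.
η_II = COP_actual/COP_Carnot = 2.931/9.319 = 0.3145.

0.3145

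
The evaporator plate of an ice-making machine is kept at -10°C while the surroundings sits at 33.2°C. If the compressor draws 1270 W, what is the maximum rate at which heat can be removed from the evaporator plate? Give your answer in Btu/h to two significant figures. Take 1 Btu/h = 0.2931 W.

26000 Btu/h

In absolute terms T_C = 263.15 K and T_H = 306.35 K, so ΔT = 43.20 K.
COP_Carnot = T_C/ΔT = 263.15/43.20 = 6.091.
Q̇_max = COP_Carnot × Ẇ = 6.091 × 1270 W = 7736 W = 26390 Btu/h.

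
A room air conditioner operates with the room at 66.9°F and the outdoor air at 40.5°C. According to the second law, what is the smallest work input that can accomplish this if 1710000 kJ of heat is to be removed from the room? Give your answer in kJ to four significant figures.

123400 kJ

In absolute terms T_C = 292.54 K and T_H = 313.65 K, so ΔT = 21.11 K.
The reversible limit is COP_R = T_C/ΔT = 13.86, so W_min = Q_C/COP = Q_C·ΔT/T_C.
W_min = 1710000 × 21.11/292.54 = 123400 kJ.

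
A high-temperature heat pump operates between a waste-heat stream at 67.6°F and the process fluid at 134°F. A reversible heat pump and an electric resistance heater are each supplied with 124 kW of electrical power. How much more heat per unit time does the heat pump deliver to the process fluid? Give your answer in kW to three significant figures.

In absolute terms T_C = 292.93 K and T_H = 329.82 K, so ΔT = 36.89 K.
COP_Carnot = T_H/ΔT = 329.82/36.89 = 8.941.
The heat pump delivers Q̇_H = COP × Ẇ = 1109 kW; the resistance heater delivers Ẇ = 124.0 kW.
Extra = (COP − 1)·Ẇ = 984.7 kW.

985 kW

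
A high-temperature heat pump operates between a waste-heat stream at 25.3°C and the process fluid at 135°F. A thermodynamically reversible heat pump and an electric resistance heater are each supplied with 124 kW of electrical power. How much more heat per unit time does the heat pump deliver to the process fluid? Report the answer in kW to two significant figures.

1200 kW

In absolute terms T_C = 298.45 K and T_H = 330.37 K, so ΔT = 31.92 K.
COP_Carnot = T_H/ΔT = 330.37/31.92 = 10.35.
The heat pump delivers Q̇_H = COP × Ẇ = 1283 kW; the resistance heater delivers Ẇ = 124.0 kW.
Extra = (COP − 1)·Ẇ = 1159 kW.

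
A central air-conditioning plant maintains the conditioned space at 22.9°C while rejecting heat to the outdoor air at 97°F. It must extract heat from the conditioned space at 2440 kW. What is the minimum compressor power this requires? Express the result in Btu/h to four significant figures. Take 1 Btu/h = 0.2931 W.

371500 Btu/h

In absolute terms T_C = 296.05 K and T_H = 309.26 K, so ΔT = 13.21 K.
COP_Carnot = T_C/ΔT = 296.05/13.21 = 22.41.
Ẇ_min = Q̇/COP_Carnot = 2440/22.41 = 108.9 kW = 371500 Btu/h.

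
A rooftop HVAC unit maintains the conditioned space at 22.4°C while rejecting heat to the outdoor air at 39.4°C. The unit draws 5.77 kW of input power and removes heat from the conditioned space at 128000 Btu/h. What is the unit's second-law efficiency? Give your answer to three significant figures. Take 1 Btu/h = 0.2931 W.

0.374

Converting, Q̇_C = 128000 Btu/h = 37.52 kW, so COP_actual = Q̇_C/Ẇ = 37.52/5.770 = 6.502.
In absolute terms T_C = 295.55 K and T_H = 312.55 K, so ΔT = 17.00 K.
COP_Carnot = T_C/ΔT = 295.55/17.00 = 17.39.
η_II = COP_actual/COP_Carnot = 6.502/17.39 = 0.3740.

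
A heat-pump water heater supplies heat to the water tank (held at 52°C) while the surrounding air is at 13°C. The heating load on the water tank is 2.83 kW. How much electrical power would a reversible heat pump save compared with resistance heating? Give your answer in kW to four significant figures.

In absolute terms T_C = 286.15 K and T_H = 325.15 K, so ΔT = 39.00 K.
COP_Carnot = T_H/ΔT = 325.15/39.00 = 8.337.
Resistance heating needs Ẇ_res = Q̇_H = 2.830 kW; the reversible heat pump needs only Ẇ_hp = Q̇_H/COP = 0.3394 kW.
Saving = 2.830 − 0.3394 = 2.491 kW.

2.491 kW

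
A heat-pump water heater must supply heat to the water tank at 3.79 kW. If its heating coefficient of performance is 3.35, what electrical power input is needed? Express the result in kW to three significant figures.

1.13 kW

Ẇ = Q̇_H/COP_HP = 3.790/3.35 = 1.131 kW.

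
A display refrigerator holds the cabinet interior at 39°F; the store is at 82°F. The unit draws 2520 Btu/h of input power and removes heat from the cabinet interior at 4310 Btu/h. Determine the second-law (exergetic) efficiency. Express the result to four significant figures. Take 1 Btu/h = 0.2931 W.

0.1475

COP_actual = Q̇_C/Ẇ = 4310/2520 = 1.710.
In absolute terms T_C = 277.04 K and T_H = 300.93 K, so ΔT = 23.89 K.
COP_Carnot = T_C/ΔT = 277.04/23.89 = 11.60.
η_II = COP_actual/COP_Carnot = 1.710/11.60 = 0.1475.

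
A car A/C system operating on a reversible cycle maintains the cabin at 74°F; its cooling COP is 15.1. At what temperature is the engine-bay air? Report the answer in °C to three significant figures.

43.0 °C

COP_R = T_C/(T_H − T_C) gives T_H − T_C = T_C/COP.
With T_C = 296.48 K, T_H = 296.48 × (1 + 1/15.1) = 316.12 K.
Converting, 316.12 K = 42.97°C.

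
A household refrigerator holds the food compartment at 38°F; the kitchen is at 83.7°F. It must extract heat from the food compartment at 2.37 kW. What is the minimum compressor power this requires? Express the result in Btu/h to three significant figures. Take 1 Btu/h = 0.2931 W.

In absolute terms T_C = 276.48 K and T_H = 301.87 K, so ΔT = 25.39 K.
COP_Carnot = T_C/ΔT = 276.48/25.39 = 10.89.
Ẇ_min = Q̇/COP_Carnot = 2.370/10.89 = 0.2176 kW = 742.5 Btu/h.

743 Btu/h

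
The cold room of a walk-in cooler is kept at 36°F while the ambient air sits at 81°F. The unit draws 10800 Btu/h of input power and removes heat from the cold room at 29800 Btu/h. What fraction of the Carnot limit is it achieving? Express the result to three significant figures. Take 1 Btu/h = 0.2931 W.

COP_actual = Q̇_C/Ẇ = 29800/10800 = 2.759.
In absolute terms T_C = 275.37 K and T_H = 300.37 K, so ΔT = 25.00 K.
COP_Carnot = T_C/ΔT = 275.37/25.00 = 11.01.
η_II = COP_actual/COP_Carnot = 2.759/11.01 = 0.2505.

0.251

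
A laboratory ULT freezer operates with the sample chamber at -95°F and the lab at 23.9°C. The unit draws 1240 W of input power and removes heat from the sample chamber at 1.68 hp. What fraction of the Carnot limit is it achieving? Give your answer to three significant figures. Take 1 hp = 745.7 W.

0.471

Converting, Q̇_C = 1.680 hp = 1253 W, so COP_actual = Q̇_C/Ẇ = 1253/1240 = 1.010.
In absolute terms T_C = 202.59 K and T_H = 297.05 K, so ΔT = 94.46 K.
COP_Carnot = T_C/ΔT = 202.59/94.46 = 2.145.
η_II = COP_actual/COP_Carnot = 1.010/2.145 = 0.4710.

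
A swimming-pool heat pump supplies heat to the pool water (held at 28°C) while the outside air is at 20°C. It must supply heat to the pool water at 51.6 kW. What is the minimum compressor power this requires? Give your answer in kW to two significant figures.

In absolute terms T_C = 293.15 K and T_H = 301.15 K, so ΔT = 8.000 K.
COP_Carnot = T_H/ΔT = 301.15/8.000 = 37.64.
Ẇ_min = Q̇/COP_Carnot = 51.60/37.64 = 1.371 kW.

1.4 kW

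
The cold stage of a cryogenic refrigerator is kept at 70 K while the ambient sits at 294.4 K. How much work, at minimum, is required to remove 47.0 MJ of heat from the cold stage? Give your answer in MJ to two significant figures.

The reservoir spacing is ΔT = 294.4 − 70 = 224.4 K.
The reversible limit is COP_R = T_C/ΔT = 0.3119, so W_min = Q_C/COP = Q_C·ΔT/T_C.
W_min = 47.00 × 224.4/70.00 = 150.7 MJ.

150 MJ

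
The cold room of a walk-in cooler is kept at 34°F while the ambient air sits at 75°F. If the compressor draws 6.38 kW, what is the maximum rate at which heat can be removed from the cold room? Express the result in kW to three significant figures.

In absolute terms T_C = 274.26 K and T_H = 297.04 K, so ΔT = 22.78 K.
COP_Carnot = T_C/ΔT = 274.26/22.78 = 12.04.
Q̇_max = COP_Carnot × Ẇ = 12.04 × 6.380 kW = 76.82 kW.

76.8 kW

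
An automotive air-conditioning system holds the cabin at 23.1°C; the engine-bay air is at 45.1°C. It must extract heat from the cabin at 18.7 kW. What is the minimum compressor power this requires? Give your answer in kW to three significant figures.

1.39 kW

In absolute terms T_C = 296.25 K and T_H = 318.25 K, so ΔT = 22.00 K.
COP_Carnot = T_C/ΔT = 296.25/22.00 = 13.47.
Ẇ_min = Q̇/COP_Carnot = 18.70/13.47 = 1.389 kW.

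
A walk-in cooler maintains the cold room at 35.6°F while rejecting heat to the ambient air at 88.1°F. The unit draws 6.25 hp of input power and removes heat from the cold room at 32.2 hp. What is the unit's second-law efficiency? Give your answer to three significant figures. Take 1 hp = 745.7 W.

COP_actual = Q̇_C/Ẇ = 32.20/6.250 = 5.152.
In absolute terms T_C = 275.15 K and T_H = 304.32 K, so ΔT = 29.17 K.
COP_Carnot = T_C/ΔT = 275.15/29.17 = 9.434.
η_II = COP_actual/COP_Carnot = 5.152/9.434 = 0.5461.

0.546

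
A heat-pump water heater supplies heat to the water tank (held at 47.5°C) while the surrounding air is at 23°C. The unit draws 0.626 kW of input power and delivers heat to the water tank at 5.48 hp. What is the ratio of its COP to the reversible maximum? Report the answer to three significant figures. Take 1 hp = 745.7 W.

0.499

Converting, Q̇_H = 5.480 hp = 4.086 kW, so COP_actual = Q̇_H/Ẇ = 4.086/0.6260 = 6.528.
In absolute terms T_C = 296.15 K and T_H = 320.65 K, so ΔT = 24.50 K.
COP_Carnot = T_H/ΔT = 320.65/24.50 = 13.09.
η_II = COP_actual/COP_Carnot = 6.528/13.09 = 0.4988.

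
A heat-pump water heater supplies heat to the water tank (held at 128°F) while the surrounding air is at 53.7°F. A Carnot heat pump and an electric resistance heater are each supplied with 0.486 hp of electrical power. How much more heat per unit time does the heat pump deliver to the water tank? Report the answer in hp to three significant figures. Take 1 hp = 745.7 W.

In absolute terms T_C = 285.21 K and T_H = 326.48 K, so ΔT = 41.28 K.
COP_Carnot = T_H/ΔT = 326.48/41.28 = 7.909.
The heat pump delivers Q̇_H = COP × Ẇ = 3.844 hp; the resistance heater delivers Ẇ = 0.4860 hp.
Extra = (COP − 1)·Ẇ = 3.358 hp.

3.36 hp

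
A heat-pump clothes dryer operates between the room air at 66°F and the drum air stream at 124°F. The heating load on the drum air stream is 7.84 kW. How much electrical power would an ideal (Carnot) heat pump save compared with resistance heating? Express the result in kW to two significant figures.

In absolute terms T_C = 292.04 K and T_H = 324.26 K, so ΔT = 32.22 K.
COP_Carnot = T_H/ΔT = 324.26/32.22 = 10.06.
Resistance heating needs Ẇ_res = Q̇_H = 7.840 kW; the reversible heat pump needs only Ẇ_hp = Q̇_H/COP = 0.7791 kW.
Saving = 7.840 − 0.7791 = 7.061 kW.

7.1 kW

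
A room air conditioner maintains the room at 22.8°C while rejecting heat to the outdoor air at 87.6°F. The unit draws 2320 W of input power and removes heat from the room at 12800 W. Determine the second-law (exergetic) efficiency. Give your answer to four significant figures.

0.1508

COP_actual = Q̇_C/Ẇ = 12800/2320 = 5.517.
In absolute terms T_C = 295.95 K and T_H = 304.04 K, so ΔT = 8.089 K.
COP_Carnot = T_C/ΔT = 295.95/8.089 = 36.59.
η_II = COP_actual/COP_Carnot = 5.517/36.59 = 0.1508.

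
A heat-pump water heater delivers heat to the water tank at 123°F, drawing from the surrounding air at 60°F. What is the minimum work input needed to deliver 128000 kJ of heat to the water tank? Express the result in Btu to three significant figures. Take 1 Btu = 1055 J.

In absolute terms T_C = 288.71 K and T_H = 323.71 K, so ΔT = 35.00 K.
The reversible limit is COP_HP = T_H/ΔT = 9.249, so W_min = Q_H/COP = Q_H·ΔT/T_H.
W_min = 128000 × 35.00/323.71 = 13840 kJ = 13120 Btu.

13100 Btu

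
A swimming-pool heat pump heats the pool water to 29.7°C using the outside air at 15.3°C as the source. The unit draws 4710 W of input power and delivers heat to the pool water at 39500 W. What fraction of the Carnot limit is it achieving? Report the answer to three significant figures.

0.399

COP_actual = Q̇_H/Ẇ = 39500/4710 = 8.386.
In absolute terms T_C = 288.45 K and T_H = 302.85 K, so ΔT = 14.40 K.
COP_Carnot = T_H/ΔT = 302.85/14.40 = 21.03.
η_II = COP_actual/COP_Carnot = 8.386/21.03 = 0.3988.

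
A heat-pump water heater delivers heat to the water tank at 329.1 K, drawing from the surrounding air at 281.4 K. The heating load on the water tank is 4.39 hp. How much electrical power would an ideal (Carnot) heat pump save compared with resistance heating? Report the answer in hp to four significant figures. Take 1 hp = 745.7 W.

3.754 hp

The reservoir spacing is ΔT = 329.1 − 281.4 = 47.70 K.
COP_Carnot = T_H/ΔT = 329.10/47.70 = 6.899.
Resistance heating needs Ẇ_res = Q̇_H = 4.390 hp; the reversible heat pump needs only Ẇ_hp = Q̇_H/COP = 0.6363 hp.
Saving = 4.390 − 0.6363 = 3.754 hp.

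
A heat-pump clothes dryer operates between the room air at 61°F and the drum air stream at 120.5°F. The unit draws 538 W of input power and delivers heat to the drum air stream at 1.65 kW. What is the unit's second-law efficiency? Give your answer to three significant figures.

Converting, Q̇_H = 1.650 kW = 1650 W, so COP_actual = Q̇_H/Ẇ = 1650/538.0 = 3.067.
In absolute terms T_C = 289.26 K and T_H = 322.32 K, so ΔT = 33.06 K.
COP_Carnot = T_H/ΔT = 322.32/33.06 = 9.751.
η_II = COP_actual/COP_Carnot = 3.067/9.751 = 0.3145.

0.315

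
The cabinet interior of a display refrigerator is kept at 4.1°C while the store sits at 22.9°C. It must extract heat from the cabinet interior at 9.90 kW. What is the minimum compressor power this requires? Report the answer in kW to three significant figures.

In absolute terms T_C = 277.25 K and T_H = 296.05 K, so ΔT = 18.80 K.
COP_Carnot = T_C/ΔT = 277.25/18.80 = 14.75.
Ẇ_min = Q̇/COP_Carnot = 9.900/14.75 = 0.6713 kW.

0.671 kW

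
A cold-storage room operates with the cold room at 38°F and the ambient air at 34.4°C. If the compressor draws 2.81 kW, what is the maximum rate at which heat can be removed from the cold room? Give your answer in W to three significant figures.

In absolute terms T_C = 276.48 K and T_H = 307.55 K, so ΔT = 31.07 K.
COP_Carnot = T_C/ΔT = 276.48/31.07 = 8.900.
Q̇_max = COP_Carnot × Ẇ = 8.900 × 2.810 kW = 25.01 kW = 25010 W.

25000 W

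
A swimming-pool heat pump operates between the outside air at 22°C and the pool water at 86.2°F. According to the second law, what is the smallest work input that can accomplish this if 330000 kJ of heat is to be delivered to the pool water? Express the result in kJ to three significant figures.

8830 kJ

In absolute terms T_C = 295.15 K and T_H = 303.26 K, so ΔT = 8.111 K.
The reversible limit is COP_HP = T_H/ΔT = 37.39, so W_min = Q_H/COP = Q_H·ΔT/T_H.
W_min = 330000 × 8.111/303.26 = 8826 kJ.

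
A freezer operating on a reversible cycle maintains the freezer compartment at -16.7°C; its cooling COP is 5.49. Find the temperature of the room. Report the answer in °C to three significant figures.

30.0 °C

COP_R = T_C/(T_H − T_C) gives T_H − T_C = T_C/COP.
With T_C = 256.45 K, T_H = 256.45 × (1 + 1/5.49) = 303.16 K.
Converting, 303.16 K = 30.01°C.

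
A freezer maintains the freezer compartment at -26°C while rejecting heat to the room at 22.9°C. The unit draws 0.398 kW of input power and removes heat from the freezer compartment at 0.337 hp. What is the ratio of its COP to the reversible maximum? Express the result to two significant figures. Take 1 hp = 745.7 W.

0.12

Converting, Q̇_C = 0.3370 hp = 0.2513 kW, so COP_actual = Q̇_C/Ẇ = 0.2513/0.3980 = 0.6314.
In absolute terms T_C = 247.15 K and T_H = 296.05 K, so ΔT = 48.90 K.
COP_Carnot = T_C/ΔT = 247.15/48.90 = 5.054.
η_II = COP_actual/COP_Carnot = 0.6314/5.054 = 0.1249.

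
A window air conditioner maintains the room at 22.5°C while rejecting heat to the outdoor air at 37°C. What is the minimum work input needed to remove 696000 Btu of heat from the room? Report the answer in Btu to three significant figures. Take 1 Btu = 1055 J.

In absolute terms T_C = 295.65 K and T_H = 310.15 K, so ΔT = 14.50 K.
The reversible limit is COP_R = T_C/ΔT = 20.39, so W_min = Q_C/COP = Q_C·ΔT/T_C.
W_min = 696000 × 14.50/295.65 = 34130 Btu.

34100 Btu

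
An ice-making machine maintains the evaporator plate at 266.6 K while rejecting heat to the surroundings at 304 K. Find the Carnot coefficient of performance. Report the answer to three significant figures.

The reservoir spacing is ΔT = 304 − 266.6 = 37.40 K.
For a reversible cycle, COP_Carnot = T_C/ΔT = 266.60/37.40 = 7.128.

7.13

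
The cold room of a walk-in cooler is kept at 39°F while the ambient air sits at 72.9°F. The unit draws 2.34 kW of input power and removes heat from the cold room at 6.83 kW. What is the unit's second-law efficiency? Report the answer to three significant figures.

COP_actual = Q̇_C/Ẇ = 6.830/2.340 = 2.919.
In absolute terms T_C = 277.04 K and T_H = 295.87 K, so ΔT = 18.83 K.
COP_Carnot = T_C/ΔT = 277.04/18.83 = 14.71.
η_II = COP_actual/COP_Carnot = 2.919/14.71 = 0.1984.

0.198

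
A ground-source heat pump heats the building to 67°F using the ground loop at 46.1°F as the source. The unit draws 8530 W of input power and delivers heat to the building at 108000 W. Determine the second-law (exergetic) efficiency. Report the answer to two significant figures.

0.50

COP_actual = Q̇_H/Ẇ = 108000/8530 = 12.66.
In absolute terms T_C = 280.98 K and T_H = 292.59 K, so ΔT = 11.61 K.
COP_Carnot = T_H/ΔT = 292.59/11.61 = 25.20.
η_II = COP_actual/COP_Carnot = 12.66/25.20 = 0.5024.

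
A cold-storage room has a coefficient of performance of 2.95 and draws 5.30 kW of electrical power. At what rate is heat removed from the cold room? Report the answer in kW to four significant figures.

15.64 kW

Q̇_C = COP × Ẇ = 2.95 × 5.300 = 15.64 kW.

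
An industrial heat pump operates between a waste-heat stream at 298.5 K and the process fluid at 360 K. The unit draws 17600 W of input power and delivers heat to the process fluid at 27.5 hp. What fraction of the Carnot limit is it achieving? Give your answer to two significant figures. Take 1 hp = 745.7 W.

Converting, Q̇_H = 27.50 hp = 20510 W, so COP_actual = Q̇_H/Ẇ = 20510/17600 = 1.165.
The reservoir spacing is ΔT = 360 − 298.5 = 61.50 K.
COP_Carnot = T_H/ΔT = 360.00/61.50 = 5.854.
η_II = COP_actual/COP_Carnot = 1.165/5.854 = 0.1990.

0.20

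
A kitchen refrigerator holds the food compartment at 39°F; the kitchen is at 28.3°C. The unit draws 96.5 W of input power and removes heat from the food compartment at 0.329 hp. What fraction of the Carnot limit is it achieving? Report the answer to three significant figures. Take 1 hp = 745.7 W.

0.224

Converting, Q̇_C = 0.3290 hp = 245.3 W, so COP_actual = Q̇_C/Ẇ = 245.3/96.50 = 2.542.
In absolute terms T_C = 277.04 K and T_H = 301.45 K, so ΔT = 24.41 K.
COP_Carnot = T_C/ΔT = 277.04/24.41 = 11.35.
η_II = COP_actual/COP_Carnot = 2.542/11.35 = 0.2240.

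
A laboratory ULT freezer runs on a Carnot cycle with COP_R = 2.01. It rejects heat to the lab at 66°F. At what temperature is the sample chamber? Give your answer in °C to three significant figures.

-78.1 °C

For a Carnot refrigerator COP_R = T_C/(T_H − T_C), so T_C = COP·T_H/(1 + COP).
With T_H = 292.04 K, T_C = 2.01 × 292.04/3.010 = 195.02 K.
Converting, 195.02 K = -78.13°C.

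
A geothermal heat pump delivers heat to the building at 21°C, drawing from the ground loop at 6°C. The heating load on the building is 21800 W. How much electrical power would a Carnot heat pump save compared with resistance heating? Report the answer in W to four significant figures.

In absolute terms T_C = 279.15 K and T_H = 294.15 K, so ΔT = 15.00 K.
COP_Carnot = T_H/ΔT = 294.15/15.00 = 19.61.
Resistance heating needs Ẇ_res = Q̇_H = 21800 W; the reversible heat pump needs only Ẇ_hp = Q̇_H/COP = 1112 W.
Saving = 21800 − 1112 = 20690 W.

20690 W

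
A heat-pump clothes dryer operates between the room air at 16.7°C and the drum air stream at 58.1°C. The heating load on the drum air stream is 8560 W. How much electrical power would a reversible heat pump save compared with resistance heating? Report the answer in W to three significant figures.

In absolute terms T_C = 289.85 K and T_H = 331.25 K, so ΔT = 41.40 K.
COP_Carnot = T_H/ΔT = 331.25/41.40 = 8.001.
Resistance heating needs Ẇ_res = Q̇_H = 8560 W; the reversible heat pump needs only Ẇ_hp = Q̇_H/COP = 1070 W.
Saving = 8560 − 1070 = 7490 W.

7490 W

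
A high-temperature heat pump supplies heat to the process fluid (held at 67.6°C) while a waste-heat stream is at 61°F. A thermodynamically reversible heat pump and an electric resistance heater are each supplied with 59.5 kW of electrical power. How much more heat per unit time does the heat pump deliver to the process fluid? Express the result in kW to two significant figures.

330 kW

In absolute terms T_C = 289.26 K and T_H = 340.75 K, so ΔT = 51.49 K.
COP_Carnot = T_H/ΔT = 340.75/51.49 = 6.618.
The heat pump delivers Q̇_H = COP × Ẇ = 393.8 kW; the resistance heater delivers Ẇ = 59.50 kW.
Extra = (COP − 1)·Ẇ = 334.3 kW.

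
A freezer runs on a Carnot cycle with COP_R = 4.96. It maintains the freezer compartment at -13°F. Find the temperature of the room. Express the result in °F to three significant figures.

COP_R = T_C/(T_H − T_C) gives T_H − T_C = T_C/COP.
With T_C = 248.15 K, T_H = 248.15 × (1 + 1/4.96) = 298.18 K.
Converting, 298.18 K = 77.05°F.

77.1 °F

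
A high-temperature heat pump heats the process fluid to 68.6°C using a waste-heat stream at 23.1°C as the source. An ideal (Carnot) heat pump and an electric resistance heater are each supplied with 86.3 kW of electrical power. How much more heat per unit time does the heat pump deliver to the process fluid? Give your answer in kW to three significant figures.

562 kW

In absolute terms T_C = 296.25 K and T_H = 341.75 K, so ΔT = 45.50 K.
COP_Carnot = T_H/ΔT = 341.75/45.50 = 7.511.
The heat pump delivers Q̇_H = COP × Ẇ = 648.2 kW; the resistance heater delivers Ẇ = 86.30 kW.
Extra = (COP − 1)·Ẇ = 561.9 kW.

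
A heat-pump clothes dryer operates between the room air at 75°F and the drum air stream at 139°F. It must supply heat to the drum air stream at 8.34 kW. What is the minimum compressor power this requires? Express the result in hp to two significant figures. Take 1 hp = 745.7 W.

1.2 hp

In absolute terms T_C = 297.04 K and T_H = 332.59 K, so ΔT = 35.56 K.
COP_Carnot = T_H/ΔT = 332.59/35.56 = 9.354.
Ẇ_min = Q̇/COP_Carnot = 8.340/9.354 = 0.8916 kW = 1.196 hp.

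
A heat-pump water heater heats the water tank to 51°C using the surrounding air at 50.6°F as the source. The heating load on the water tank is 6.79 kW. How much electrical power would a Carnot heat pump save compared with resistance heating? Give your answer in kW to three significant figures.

5.94 kW

In absolute terms T_C = 283.48 K and T_H = 324.15 K, so ΔT = 40.67 K.
COP_Carnot = T_H/ΔT = 324.15/40.67 = 7.971.
Resistance heating needs Ẇ_res = Q̇_H = 6.790 kW; the reversible heat pump needs only Ẇ_hp = Q̇_H/COP = 0.8518 kW.
Saving = 6.790 − 0.8518 = 5.938 kW.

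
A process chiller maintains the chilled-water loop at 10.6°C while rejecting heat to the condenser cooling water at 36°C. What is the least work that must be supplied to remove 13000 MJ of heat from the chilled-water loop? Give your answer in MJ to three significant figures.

In absolute terms T_C = 283.75 K and T_H = 309.15 K, so ΔT = 25.40 K.
The reversible limit is COP_R = T_C/ΔT = 11.17, so W_min = Q_C/COP = Q_C·ΔT/T_C.
W_min = 13000 × 25.40/283.75 = 1164 MJ.

1160 MJ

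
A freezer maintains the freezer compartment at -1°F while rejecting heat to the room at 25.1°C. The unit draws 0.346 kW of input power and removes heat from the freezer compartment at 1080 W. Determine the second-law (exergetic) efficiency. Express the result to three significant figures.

0.532

Converting, Q̇_C = 1080 W = 1.080 kW, so COP_actual = Q̇_C/Ẇ = 1.080/0.3460 = 3.121.
In absolute terms T_C = 254.82 K and T_H = 298.25 K, so ΔT = 43.43 K.
COP_Carnot = T_C/ΔT = 254.82/43.43 = 5.867.
η_II = COP_actual/COP_Carnot = 3.121/5.867 = 0.5320.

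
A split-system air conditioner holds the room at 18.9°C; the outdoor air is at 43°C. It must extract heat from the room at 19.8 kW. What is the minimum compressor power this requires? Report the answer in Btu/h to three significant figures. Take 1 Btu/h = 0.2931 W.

In absolute terms T_C = 292.05 K and T_H = 316.15 K, so ΔT = 24.10 K.
COP_Carnot = T_C/ΔT = 292.05/24.10 = 12.12.
Ẇ_min = Q̇/COP_Carnot = 19.80/12.12 = 1.634 kW = 5575 Btu/h.

5570 Btu/h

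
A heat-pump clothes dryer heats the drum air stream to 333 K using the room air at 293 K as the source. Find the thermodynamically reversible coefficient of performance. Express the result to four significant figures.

The reservoir spacing is ΔT = 333 − 293 = 40.00 K.
For a reversible cycle, COP_Carnot = T_H/ΔT = 333.00/40.00 = 8.325.

8.325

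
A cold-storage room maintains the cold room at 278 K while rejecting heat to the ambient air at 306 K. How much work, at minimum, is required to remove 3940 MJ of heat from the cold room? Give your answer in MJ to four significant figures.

The reservoir spacing is ΔT = 306 − 278 = 28.00 K.
The reversible limit is COP_R = T_C/ΔT = 9.929, so W_min = Q_C/COP = Q_C·ΔT/T_C.
W_min = 3940 × 28.00/278.00 = 396.8 MJ.

396.8 MJ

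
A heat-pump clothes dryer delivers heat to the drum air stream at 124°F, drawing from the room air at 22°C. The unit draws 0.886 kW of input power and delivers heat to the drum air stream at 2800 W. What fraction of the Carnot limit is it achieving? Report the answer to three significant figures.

0.284

Converting, Q̇_H = 2800 W = 2.800 kW, so COP_actual = Q̇_H/Ẇ = 2.800/0.8860 = 3.160.
In absolute terms T_C = 295.15 K and T_H = 324.26 K, so ΔT = 29.11 K.
COP_Carnot = T_H/ΔT = 324.26/29.11 = 11.14.
η_II = COP_actual/COP_Carnot = 3.160/11.14 = 0.2837.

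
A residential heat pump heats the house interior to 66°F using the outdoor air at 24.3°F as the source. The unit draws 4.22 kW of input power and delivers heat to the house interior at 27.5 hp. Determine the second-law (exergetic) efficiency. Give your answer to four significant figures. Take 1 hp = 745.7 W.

Converting, Q̇_H = 27.50 hp = 20.51 kW, so COP_actual = Q̇_H/Ẇ = 20.51/4.220 = 4.859.
In absolute terms T_C = 268.87 K and T_H = 292.04 K, so ΔT = 23.17 K.
COP_Carnot = T_H/ΔT = 292.04/23.17 = 12.61.
η_II = COP_actual/COP_Carnot = 4.859/12.61 = 0.3855.

0.3855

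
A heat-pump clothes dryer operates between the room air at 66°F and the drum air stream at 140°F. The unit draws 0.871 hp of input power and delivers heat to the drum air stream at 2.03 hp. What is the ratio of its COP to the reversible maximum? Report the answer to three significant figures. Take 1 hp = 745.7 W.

0.288

COP_actual = Q̇_H/Ẇ = 2.030/0.8710 = 2.331.
In absolute terms T_C = 292.04 K and T_H = 333.15 K, so ΔT = 41.11 K.
COP_Carnot = T_H/ΔT = 333.15/41.11 = 8.104.
η_II = COP_actual/COP_Carnot = 2.331/8.104 = 0.2876.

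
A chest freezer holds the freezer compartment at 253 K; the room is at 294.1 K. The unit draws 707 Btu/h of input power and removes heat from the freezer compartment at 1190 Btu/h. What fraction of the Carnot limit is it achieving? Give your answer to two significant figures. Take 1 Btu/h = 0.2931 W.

COP_actual = Q̇_C/Ẇ = 1190/707.0 = 1.683.
The reservoir spacing is ΔT = 294.1 − 253 = 41.10 K.
COP_Carnot = T_C/ΔT = 253.00/41.10 = 6.156.
η_II = COP_actual/COP_Carnot = 1.683/6.156 = 0.2734.

0.27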